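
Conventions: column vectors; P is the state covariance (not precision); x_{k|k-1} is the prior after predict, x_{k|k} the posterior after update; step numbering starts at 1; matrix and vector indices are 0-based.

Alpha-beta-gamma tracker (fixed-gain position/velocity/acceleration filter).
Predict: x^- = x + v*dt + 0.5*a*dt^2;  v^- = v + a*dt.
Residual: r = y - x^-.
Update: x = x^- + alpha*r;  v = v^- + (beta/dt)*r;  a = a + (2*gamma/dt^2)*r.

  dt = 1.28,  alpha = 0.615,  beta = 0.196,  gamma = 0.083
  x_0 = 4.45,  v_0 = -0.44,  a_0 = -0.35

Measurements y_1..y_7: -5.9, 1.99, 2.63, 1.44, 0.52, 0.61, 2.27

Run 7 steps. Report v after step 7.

v_post = 2.2537

step 1: x_pred=3.6001  r=-9.5001  x^+=-2.2425  v^+=-2.3427  a^+=-1.3125
step 2: x_pred=-6.3164  r=8.3064  x^+=-1.2079  v^+=-2.7508  a^+=-0.4709
step 3: x_pred=-5.1148  r=7.7448  x^+=-0.3518  v^+=-2.1677  a^+=0.3137
step 4: x_pred=-2.8694  r=4.3094  x^+=-0.2191  v^+=-1.1062  a^+=0.7504
step 5: x_pred=-1.0204  r=1.5404  x^+=-0.0731  v^+=0.0901  a^+=0.9064
step 6: x_pred=0.7848  r=-0.1748  x^+=0.6773  v^+=1.2236  a^+=0.8887
step 7: x_pred=2.9715  r=-0.7015  x^+=2.5401  v^+=2.2537  a^+=0.8176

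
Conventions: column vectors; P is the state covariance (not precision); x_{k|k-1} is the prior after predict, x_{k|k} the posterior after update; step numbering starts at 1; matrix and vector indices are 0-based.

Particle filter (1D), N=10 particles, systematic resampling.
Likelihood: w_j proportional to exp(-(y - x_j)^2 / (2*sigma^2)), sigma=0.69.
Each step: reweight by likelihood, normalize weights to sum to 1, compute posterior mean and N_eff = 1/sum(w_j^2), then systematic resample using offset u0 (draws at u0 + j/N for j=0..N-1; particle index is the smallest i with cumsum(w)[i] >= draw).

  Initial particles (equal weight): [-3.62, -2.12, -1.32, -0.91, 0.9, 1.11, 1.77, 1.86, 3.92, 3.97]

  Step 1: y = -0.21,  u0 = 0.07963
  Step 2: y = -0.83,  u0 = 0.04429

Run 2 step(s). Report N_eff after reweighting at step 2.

N_eff = 6.1926

step 1: w=[0.0000, 0.0160, 0.2023, 0.4409, 0.2023, 0.1183, 0.0120, 0.0082, 0.0000, 0.0000]  mean=-0.3522  Neff=3.4399  idx=[2, 2, 3, 3, 3, 3, 4, 4, 5, 5]
step 2: w=[0.1375, 0.1375, 0.1757, 0.1757, 0.1757, 0.1757, 0.0076, 0.0076, 0.0034, 0.0034]  mean=-0.9814  Neff=6.1926  idx=[0, 1, 1, 2, 2, 3, 4, 4, 5, 5]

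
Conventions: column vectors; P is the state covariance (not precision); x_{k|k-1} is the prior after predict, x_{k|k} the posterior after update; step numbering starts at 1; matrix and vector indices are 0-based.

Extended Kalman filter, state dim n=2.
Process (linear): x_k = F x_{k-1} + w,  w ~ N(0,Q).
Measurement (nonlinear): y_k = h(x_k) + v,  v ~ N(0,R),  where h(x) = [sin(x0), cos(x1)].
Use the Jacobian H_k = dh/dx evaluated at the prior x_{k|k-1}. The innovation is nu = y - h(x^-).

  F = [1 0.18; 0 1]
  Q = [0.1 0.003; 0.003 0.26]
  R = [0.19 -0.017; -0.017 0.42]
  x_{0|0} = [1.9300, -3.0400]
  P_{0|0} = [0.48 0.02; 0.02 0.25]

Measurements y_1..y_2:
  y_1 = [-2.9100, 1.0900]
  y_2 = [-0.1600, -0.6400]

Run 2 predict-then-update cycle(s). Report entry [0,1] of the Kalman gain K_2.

K[0,1] = 0.0567

step 1: x^-=[1.3828, -3.0400]  P^-=[0.5953 0.0680; 0.0680 0.5100]  H_jac=[0.1869 0.0000; 0.0000 0.1014]  S=[0.2108 -0.0157; -0.0157 0.4252]  K=[0.5305 0.0358; 0.0695 0.1242]  nu=[-3.8924, 2.0848]  x^+=[-0.6073, -3.0518]  P^+=[0.5360 0.0594; 0.0594 0.5027]
step 2: x^-=[-1.1566, -3.0518]  P^-=[0.6737 0.1529; 0.1529 0.7627]  H_jac=[0.4024 0.0000; 0.0000 0.0897]  S=[0.2991 -0.0115; -0.0115 0.4261]  K=[0.9086 0.0567; 0.2121 0.1663]  nu=[0.7555, 0.3560]  x^+=[-0.4501, -2.8324]  P^+=[0.4266 0.0931; 0.0931 0.7383]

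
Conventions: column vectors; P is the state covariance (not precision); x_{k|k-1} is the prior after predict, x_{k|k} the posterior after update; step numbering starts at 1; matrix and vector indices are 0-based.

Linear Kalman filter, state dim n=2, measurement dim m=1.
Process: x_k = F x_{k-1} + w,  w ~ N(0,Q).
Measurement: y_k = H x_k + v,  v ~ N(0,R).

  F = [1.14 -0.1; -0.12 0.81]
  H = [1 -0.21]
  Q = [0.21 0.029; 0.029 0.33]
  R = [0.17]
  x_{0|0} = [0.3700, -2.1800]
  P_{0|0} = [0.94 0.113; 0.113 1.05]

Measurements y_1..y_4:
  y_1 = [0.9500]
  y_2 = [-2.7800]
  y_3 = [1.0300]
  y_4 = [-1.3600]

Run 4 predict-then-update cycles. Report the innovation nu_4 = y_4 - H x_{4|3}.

step 1: x^-=[0.6398, -1.8102]  P^-=[1.4164 -0.0789; -0.0789 1.0105]  S=[1.6641]  K=[0.8611; -0.1750]  nu=[-0.0699]  x^+=[0.5796, -1.7980]  P^+=[0.1825 0.1718; 0.1718 0.9595]
step 2: x^-=[0.8405, -1.5259]  P^-=[0.4176 0.0870; 0.0870 0.9288]  S=[0.5920]  K=[0.6745; -0.1825]  nu=[-3.9409]  x^+=[-1.8176, -0.8065]  P^+=[0.1482 0.1599; 0.1599 0.9091]
step 3: x^-=[-1.9915, -0.4351]  P^-=[0.3753 0.0846; 0.0846 0.8975]  S=[0.5493]  K=[0.6508; -0.1890]  nu=[2.9301]  x^+=[-0.0845, -0.9890]  P^+=[0.1426 0.1522; 0.1522 0.8779]
step 4: x^-=[0.0026, -0.7910]  P^-=[0.3694 0.0808; 0.0808 0.8784]  S=[0.5442]  K=[0.6476; -0.1906]  nu=[-1.5287]  x^+=[-0.9874, -0.4997]  P^+=[0.1412 0.1479; 0.1479 0.8587]

innov = [-1.5287]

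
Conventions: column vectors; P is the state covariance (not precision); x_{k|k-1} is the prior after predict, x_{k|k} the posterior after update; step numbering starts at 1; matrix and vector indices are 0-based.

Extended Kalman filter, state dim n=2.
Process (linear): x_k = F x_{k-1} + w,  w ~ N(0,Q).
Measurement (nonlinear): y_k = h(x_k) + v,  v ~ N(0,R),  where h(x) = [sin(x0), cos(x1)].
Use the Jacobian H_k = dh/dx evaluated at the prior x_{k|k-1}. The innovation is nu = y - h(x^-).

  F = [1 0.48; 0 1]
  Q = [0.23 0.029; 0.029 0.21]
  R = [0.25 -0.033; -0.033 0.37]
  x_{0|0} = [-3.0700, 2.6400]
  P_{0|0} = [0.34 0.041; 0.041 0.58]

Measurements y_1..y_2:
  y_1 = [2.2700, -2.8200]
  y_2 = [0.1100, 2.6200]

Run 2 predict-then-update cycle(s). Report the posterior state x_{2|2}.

step 1: x^-=[-1.8028, 2.6400]  P^-=[0.7430 0.3484; 0.3484 0.7900]  H_jac=[-0.2299 0.0000; 0.0000 -0.4808]  S=[0.2893 0.0055; 0.0055 0.5526]  K=[-0.5849 -0.2973; -0.2639 -0.6847]  nu=[3.2432, -1.9432]  x^+=[-3.1220, 3.1147]  P^+=[0.5933 0.1886; 0.1886 0.5088]
step 2: x^-=[-1.6269, 3.1147]  P^-=[1.1216 0.4618; 0.4618 0.7188]  H_jac=[-0.0561 0.0000; 0.0000 -0.0268]  S=[0.2535 -0.0323; -0.0323 0.3705]  K=[-0.2553 -0.0557; -0.1101 -0.0617]  nu=[1.1084, 3.6196]  x^+=[-2.1116, 2.7695]  P^+=[1.1048 0.4541; 0.4541 0.7147]

x_post = [-2.1116, 2.7695]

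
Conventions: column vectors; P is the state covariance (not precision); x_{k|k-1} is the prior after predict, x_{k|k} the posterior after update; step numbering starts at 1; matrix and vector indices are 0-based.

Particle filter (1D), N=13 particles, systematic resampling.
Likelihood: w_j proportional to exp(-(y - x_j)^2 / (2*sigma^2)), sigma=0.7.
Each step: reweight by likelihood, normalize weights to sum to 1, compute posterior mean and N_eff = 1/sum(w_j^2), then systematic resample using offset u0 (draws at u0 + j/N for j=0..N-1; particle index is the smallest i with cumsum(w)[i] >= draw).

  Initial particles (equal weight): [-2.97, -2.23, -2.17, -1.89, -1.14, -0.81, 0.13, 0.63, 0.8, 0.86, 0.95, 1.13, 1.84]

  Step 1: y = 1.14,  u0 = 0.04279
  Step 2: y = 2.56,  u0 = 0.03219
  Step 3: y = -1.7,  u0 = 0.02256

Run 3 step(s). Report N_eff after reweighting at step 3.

N_eff = 3.1229

step 1: w=[0.0000, 0.0000, 0.0000, 0.0000, 0.0009, 0.0037, 0.0639, 0.1387, 0.1608, 0.1670, 0.1744, 0.1809, 0.1097]  mean=0.9358  Neff=6.5687  idx=[6, 7, 7, 8, 8, 9, 9, 10, 10, 11, 11, 11, 12]
step 2: w=[0.0018, 0.0167, 0.0167, 0.0316, 0.0316, 0.0391, 0.0391, 0.0530, 0.0530, 0.0926, 0.0926, 0.0926, 0.4396]  mean=1.3626  Neff=4.3434  idx=[2, 5, 7, 8, 9, 10, 11, 12, 12, 12, 12, 12, 12]
step 3: w=[0.5179, 0.1644, 0.1019, 0.1019, 0.0372, 0.0372, 0.0372, 0.0004, 0.0004, 0.0004, 0.0004, 0.0004, 0.0004]  mean=0.7915  Neff=3.1229  idx=[0, 0, 0, 0, 0, 0, 0, 1, 1, 2, 3, 3, 5]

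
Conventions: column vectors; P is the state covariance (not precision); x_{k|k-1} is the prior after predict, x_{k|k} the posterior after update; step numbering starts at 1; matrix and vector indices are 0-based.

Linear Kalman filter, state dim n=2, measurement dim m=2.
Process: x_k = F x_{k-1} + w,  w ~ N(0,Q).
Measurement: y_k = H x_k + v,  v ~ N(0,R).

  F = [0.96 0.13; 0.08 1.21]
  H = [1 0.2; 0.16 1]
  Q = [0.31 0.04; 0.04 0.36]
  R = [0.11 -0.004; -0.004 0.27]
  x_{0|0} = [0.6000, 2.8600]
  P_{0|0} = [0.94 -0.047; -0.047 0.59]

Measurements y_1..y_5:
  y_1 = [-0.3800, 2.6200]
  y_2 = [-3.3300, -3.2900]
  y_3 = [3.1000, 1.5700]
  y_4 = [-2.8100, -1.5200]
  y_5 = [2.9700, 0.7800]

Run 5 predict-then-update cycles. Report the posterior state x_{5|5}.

x_post = [1.8868, 0.4132]

step 1: x^-=[0.9478, 3.5086]  P^-=[1.1745 0.1499; 0.1499 1.2207]  S=[1.3933 0.5828; 0.5828 1.5688]  K=[0.9169 -0.1253; -0.0581 0.8150]  nu=[-2.0295, -1.0402]  x^+=[-0.7827, 2.7786]  P^+=[0.1125 -0.0555; -0.0555 0.2292]
step 2: x^-=[-0.3902, 3.2995]  P^-=[0.4037 0.0197; 0.0197 0.6855]  S=[0.5489 0.2180; 0.2180 0.9721]  K=[0.7773 -0.0876; 0.0047 0.7073]  nu=[-3.5997, -6.5271]  x^+=[-2.6163, -1.3342]  P^+=[0.0942 -0.0418; -0.0418 0.1977]
step 3: x^-=[-2.6851, -1.8237]  P^-=[0.3897 0.0293; 0.0293 0.6419]  S=[0.5371 0.2170; 0.2170 0.9312]  K=[0.7691 -0.0808; 0.0144 0.6910]  nu=[6.1498, 3.8233]  x^+=[1.7361, 0.9068]  P^+=[0.0929 -0.0397; -0.0397 0.1929]
step 4: x^-=[1.7845, 1.2362]  P^-=[0.3889 0.0309; 0.0309 0.6353]  S=[0.5367 0.2172; 0.2172 0.9251]  K=[0.7684 -0.0797; 0.0158 0.6883]  nu=[-4.8417, -3.0417]  x^+=[-1.6936, -0.9339]  P^+=[0.0927 -0.0394; -0.0394 0.1921]
step 5: x^-=[-1.7473, -1.2655]  P^-=[0.3889 0.0311; 0.0311 0.6342]  S=[0.5367 0.2172; 0.2172 0.9241]  K=[0.7684 -0.0796; 0.0160 0.6879]  nu=[4.9704, 2.3250]  x^+=[1.8868, 0.4132]  P^+=[0.0927 -0.0394; -0.0394 0.1920]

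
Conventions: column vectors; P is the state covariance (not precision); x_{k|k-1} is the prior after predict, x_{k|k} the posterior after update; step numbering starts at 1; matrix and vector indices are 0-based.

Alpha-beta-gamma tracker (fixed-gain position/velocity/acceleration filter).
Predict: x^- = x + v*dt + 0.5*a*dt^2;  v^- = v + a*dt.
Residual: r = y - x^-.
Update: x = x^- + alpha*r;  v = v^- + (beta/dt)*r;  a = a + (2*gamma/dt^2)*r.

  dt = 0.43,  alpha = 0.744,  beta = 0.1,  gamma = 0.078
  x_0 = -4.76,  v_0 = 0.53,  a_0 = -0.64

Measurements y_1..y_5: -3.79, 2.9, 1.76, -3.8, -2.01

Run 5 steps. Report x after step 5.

x_post = -1.4817

step 1: x_pred=-4.5913  r=0.8013  x^+=-3.9951  v^+=0.4411  a^+=0.0360
step 2: x_pred=-3.8021  r=6.7021  x^+=1.1843  v^+=2.0153  a^+=5.6906
step 3: x_pred=2.5769  r=-0.8169  x^+=1.9691  v^+=4.2722  a^+=5.0014
step 4: x_pred=4.2686  r=-8.0686  x^+=-1.7344  v^+=4.5464  a^+=-1.8061
step 5: x_pred=0.0535  r=-2.0635  x^+=-1.4817  v^+=3.2899  a^+=-3.5471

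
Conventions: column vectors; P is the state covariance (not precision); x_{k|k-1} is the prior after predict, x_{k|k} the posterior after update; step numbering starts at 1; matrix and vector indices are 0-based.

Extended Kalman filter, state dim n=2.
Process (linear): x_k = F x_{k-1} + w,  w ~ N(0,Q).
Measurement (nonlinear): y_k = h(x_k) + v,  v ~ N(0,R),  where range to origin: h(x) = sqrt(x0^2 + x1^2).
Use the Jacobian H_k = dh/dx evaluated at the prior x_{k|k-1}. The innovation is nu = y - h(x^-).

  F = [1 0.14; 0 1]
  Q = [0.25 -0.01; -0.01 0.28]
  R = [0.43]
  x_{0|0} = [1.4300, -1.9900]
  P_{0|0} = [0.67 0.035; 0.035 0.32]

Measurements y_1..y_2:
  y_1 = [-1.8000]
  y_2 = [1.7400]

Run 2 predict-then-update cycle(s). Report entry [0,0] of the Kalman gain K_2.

step 1: x^-=[1.1514, -1.9900]  P^-=[0.9361 0.0698; 0.0698 0.6000]  H_jac=[0.5008 -0.8656]  S=[1.0538]  K=[0.3875; -0.4597]  nu=[-4.0991]  x^+=[-0.4371, -0.1058]  P^+=[0.7778 0.2575; 0.2575 0.3773]
step 2: x^-=[-0.4520, -0.1058]  P^-=[1.1073 0.3003; 0.3003 0.6573]  H_jac=[-0.9737 -0.2280]  S=[1.6473]  K=[-0.6961; -0.2685]  nu=[1.2758]  x^+=[-1.3400, -0.4484]  P^+=[0.3092 -0.0075; -0.0075 0.5386]

K[0,0] = -0.6961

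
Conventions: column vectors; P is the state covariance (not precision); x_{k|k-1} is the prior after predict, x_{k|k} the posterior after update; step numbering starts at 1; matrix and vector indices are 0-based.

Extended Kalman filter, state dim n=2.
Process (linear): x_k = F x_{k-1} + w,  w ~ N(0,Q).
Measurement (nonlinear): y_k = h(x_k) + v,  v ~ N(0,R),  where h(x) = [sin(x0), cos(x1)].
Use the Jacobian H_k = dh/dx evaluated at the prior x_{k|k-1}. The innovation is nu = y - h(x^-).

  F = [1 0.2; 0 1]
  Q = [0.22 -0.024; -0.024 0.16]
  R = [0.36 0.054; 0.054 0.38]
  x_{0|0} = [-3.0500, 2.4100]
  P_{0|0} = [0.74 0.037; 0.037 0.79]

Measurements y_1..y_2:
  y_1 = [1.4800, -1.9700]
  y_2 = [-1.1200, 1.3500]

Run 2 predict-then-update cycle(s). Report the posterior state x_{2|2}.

step 1: x^-=[-2.5680, 2.4100]  P^-=[1.0064 0.1710; 0.1710 0.9500]  H_jac=[-0.8400 0.0000; 0.0000 -0.6681]  S=[1.0700 0.1500; 0.1500 0.8040]  K=[-0.7908 0.0054; -0.0242 -0.7849]  nu=[2.0227, -1.2259]  x^+=[-4.1740, 3.3231]  P^+=[0.3386 0.0608; 0.0608 0.4484]
step 2: x^-=[-3.5094, 3.3231]  P^-=[0.6008 0.1265; 0.1265 0.6084]  H_jac=[-0.9331 0.0000; 0.0000 0.1805]  S=[0.8832 0.0327; 0.0327 0.3998]  K=[-0.6389 0.1094; -0.1443 0.2865]  nu=[-1.4796, 2.3336]  x^+=[-2.3089, 4.2052]  P^+=[0.2402 0.0391; 0.0391 0.5599]

x_post = [-2.3089, 4.2052]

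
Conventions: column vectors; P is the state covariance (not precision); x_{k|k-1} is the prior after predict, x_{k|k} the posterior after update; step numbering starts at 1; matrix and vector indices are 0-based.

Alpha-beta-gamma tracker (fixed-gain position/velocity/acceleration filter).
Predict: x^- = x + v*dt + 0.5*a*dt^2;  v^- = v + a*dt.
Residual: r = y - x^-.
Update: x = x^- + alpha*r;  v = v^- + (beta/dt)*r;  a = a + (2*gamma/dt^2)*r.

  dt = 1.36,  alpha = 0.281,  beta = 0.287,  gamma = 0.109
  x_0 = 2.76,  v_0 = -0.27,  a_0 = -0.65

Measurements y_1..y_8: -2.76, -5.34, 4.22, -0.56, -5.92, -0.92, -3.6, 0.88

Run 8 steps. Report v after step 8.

v_post = 3.7305

step 1: x_pred=1.7917  r=-4.5517  x^+=0.5127  v^+=-2.1145  a^+=-1.1865
step 2: x_pred=-3.4604  r=-1.8796  x^+=-3.9885  v^+=-4.1248  a^+=-1.4080
step 3: x_pred=-10.9004  r=15.1204  x^+=-6.6516  v^+=-2.8489  a^+=0.3741
step 4: x_pred=-10.1800  r=9.6200  x^+=-7.4768  v^+=-0.3099  a^+=1.5080
step 5: x_pred=-6.5037  r=0.5837  x^+=-6.3397  v^+=1.8641  a^+=1.5768
step 6: x_pred=-2.3463  r=1.4263  x^+=-1.9455  v^+=4.3095  a^+=1.7449
step 7: x_pred=5.5291  r=-9.1291  x^+=2.9638  v^+=4.7561  a^+=0.6689
step 8: x_pred=10.0506  r=-9.1706  x^+=7.4737  v^+=3.7305  a^+=-0.4120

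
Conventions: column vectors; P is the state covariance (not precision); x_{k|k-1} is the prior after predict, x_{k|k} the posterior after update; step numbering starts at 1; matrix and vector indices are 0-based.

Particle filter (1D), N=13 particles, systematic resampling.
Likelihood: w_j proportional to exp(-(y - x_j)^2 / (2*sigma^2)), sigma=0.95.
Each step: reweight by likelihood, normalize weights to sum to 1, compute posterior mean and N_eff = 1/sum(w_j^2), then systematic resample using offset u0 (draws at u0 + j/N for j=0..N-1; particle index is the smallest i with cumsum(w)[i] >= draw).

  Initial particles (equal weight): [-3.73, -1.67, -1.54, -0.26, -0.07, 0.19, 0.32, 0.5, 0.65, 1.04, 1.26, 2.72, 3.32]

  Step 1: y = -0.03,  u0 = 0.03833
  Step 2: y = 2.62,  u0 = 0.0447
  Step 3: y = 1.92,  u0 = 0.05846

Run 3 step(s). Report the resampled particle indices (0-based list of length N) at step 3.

step 1: w=[0.0001, 0.0324, 0.0406, 0.1395, 0.1435, 0.1398, 0.1342, 0.1229, 0.1112, 0.0762, 0.0571, 0.0022, 0.0003]  mean=0.1981  Neff=8.5568  idx=[2, 3, 3, 4, 4, 5, 6, 6, 7, 7, 8, 9, 10]
step 2: w=[0.0001, 0.0092, 0.0092, 0.0166, 0.0166, 0.0347, 0.0488, 0.0488, 0.0758, 0.0758, 0.1065, 0.2294, 0.3283]  mean=0.8279  Neff=5.2645  idx=[4, 6, 8, 9, 10, 10, 11, 11, 11, 12, 12, 12, 12]
step 3: w=[0.0161, 0.0350, 0.0473, 0.0473, 0.0591, 0.0591, 0.0941, 0.0941, 0.0941, 0.1135, 0.1135, 0.1135, 0.1135]  mean=0.9996  Neff=10.9886  idx=[2, 3, 5, 6, 7, 7, 8, 9, 10, 10, 11, 12, 12]

resampled_idx = [2, 3, 5, 6, 7, 7, 8, 9, 10, 10, 11, 12, 12]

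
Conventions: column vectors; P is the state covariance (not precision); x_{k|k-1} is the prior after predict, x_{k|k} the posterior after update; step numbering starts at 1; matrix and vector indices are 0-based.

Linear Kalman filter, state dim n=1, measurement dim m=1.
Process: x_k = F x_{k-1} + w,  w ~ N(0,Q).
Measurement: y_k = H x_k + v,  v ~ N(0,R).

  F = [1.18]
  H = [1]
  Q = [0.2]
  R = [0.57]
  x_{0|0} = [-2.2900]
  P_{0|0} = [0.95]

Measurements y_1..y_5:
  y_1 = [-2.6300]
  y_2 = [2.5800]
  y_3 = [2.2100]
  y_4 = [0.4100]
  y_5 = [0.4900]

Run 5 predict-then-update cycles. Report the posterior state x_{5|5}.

x_post = [0.7833]

step 1: x^-=[-2.7022]  P^-=[1.5228]  S=[2.0928]  K=[0.7276]  nu=[0.0722]  x^+=[-2.6497]  P^+=[0.4148]
step 2: x^-=[-3.1266]  P^-=[0.7775]  S=[1.3475]  K=[0.5770]  nu=[5.7066]  x^+=[0.1661]  P^+=[0.3289]
step 3: x^-=[0.1960]  P^-=[0.6579]  S=[1.2279]  K=[0.5358]  nu=[2.0140]  x^+=[1.2751]  P^+=[0.3054]
step 4: x^-=[1.5046]  P^-=[0.6253]  S=[1.1953]  K=[0.5231]  nu=[-1.0946]  x^+=[0.9320]  P^+=[0.2982]
step 5: x^-=[1.0998]  P^-=[0.6152]  S=[1.1852]  K=[0.5191]  nu=[-0.6098]  x^+=[0.7833]  P^+=[0.2959]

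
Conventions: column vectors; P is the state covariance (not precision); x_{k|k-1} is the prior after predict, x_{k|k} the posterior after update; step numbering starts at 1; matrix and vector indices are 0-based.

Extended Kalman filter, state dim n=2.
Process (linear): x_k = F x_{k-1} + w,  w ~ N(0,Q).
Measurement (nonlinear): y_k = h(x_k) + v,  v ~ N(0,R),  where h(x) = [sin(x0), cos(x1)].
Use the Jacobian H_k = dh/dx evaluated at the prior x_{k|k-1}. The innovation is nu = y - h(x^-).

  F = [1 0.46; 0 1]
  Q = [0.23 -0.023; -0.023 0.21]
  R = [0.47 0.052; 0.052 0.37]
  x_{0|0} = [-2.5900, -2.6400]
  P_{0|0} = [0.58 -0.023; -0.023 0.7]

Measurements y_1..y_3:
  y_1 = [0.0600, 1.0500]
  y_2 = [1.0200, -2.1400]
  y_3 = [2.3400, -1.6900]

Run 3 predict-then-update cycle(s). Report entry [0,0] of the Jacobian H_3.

step 1: x^-=[-3.8044, -2.6400]  P^-=[0.9370 0.2760; 0.2760 0.9100]  H_jac=[-0.7883 0.0000; 0.0000 0.4808]  S=[1.0522 -0.0526; -0.0526 0.5804]  K=[-0.6936 0.1658; -0.1698 0.7385]  nu=[-0.5553, 1.9268]  x^+=[-3.0998, -1.1227]  P^+=[0.4026 0.0526; 0.0526 0.5499]
step 2: x^-=[-3.6162, -1.1227]  P^-=[0.7974 0.2825; 0.2825 0.7599]  H_jac=[-0.8895 0.0000; 0.0000 0.9013]  S=[1.1008 -0.1745; -0.1745 0.9873]  K=[-0.6208 0.1482; -0.1217 0.6722]  nu=[0.5630, -2.5732]  x^+=[-4.3471, -2.9210]  P^+=[0.3194 0.0250; 0.0250 0.2689]
step 3: x^-=[-5.6907, -2.9210]  P^-=[0.6293 0.1257; 0.1257 0.4789]  H_jac=[0.8296 0.0000; 0.0000 0.2188]  S=[0.9031 0.0748; 0.0748 0.3929]  K=[0.5814 -0.0407; 0.0949 0.2486]  nu=[1.7816, -0.7142]  x^+=[-4.6257, -2.9295]  P^+=[0.3269 0.0694; 0.0694 0.4430]

H_jac[0,0] = 0.8296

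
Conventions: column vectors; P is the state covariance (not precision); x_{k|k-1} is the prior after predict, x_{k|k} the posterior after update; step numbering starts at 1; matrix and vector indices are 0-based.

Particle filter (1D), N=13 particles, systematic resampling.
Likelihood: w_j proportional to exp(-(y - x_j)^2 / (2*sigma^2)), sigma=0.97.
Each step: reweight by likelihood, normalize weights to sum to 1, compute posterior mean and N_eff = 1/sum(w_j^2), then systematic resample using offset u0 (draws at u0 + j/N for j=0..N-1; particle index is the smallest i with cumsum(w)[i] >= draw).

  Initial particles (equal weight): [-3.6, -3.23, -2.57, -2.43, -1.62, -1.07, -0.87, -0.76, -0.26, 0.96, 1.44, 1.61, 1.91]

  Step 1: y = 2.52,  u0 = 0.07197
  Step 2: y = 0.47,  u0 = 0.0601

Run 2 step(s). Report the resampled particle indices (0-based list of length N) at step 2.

step 1: w=[0.0000, 0.0000, 0.0000, 0.0000, 0.0000, 0.0005, 0.0010, 0.0014, 0.0072, 0.1193, 0.2339, 0.2800, 0.3568]  mean=1.5792  Neff=3.6408  idx=[9, 10, 10, 10, 11, 11, 11, 11, 12, 12, 12, 12, 12]
step 2: w=[0.1383, 0.0953, 0.0953, 0.0953, 0.0787, 0.0787, 0.0787, 0.0787, 0.0522, 0.0522, 0.0522, 0.0522, 0.0522]  mean=1.5498  Neff=11.7968  idx=[0, 0, 1, 2, 3, 4, 5, 6, 7, 8, 9, 11, 12]

resampled_idx = [0, 0, 1, 2, 3, 4, 5, 6, 7, 8, 9, 11, 12]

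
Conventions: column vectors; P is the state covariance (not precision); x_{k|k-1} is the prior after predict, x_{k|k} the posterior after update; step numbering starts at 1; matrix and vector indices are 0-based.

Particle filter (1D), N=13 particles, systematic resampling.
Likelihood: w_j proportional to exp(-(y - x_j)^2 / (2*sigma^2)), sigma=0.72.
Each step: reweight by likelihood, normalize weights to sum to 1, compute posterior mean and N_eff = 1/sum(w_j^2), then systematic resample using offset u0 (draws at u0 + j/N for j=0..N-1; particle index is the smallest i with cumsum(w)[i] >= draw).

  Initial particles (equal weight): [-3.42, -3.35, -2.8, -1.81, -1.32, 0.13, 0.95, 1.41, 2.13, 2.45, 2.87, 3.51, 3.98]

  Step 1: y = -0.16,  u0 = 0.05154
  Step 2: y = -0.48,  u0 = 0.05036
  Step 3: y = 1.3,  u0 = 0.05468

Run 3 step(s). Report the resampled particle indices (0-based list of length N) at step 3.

step 1: w=[0.0000, 0.0000, 0.0007, 0.0432, 0.1631, 0.5507, 0.1820, 0.0554, 0.0038, 0.0008, 0.0001, 0.0000, 0.0000]  mean=0.0373  Neff=2.7174  idx=[4, 4, 4, 5, 5, 5, 5, 5, 5, 5, 6, 6, 7]
step 2: w=[0.0754, 0.0754, 0.0754, 0.1040, 0.1040, 0.1040, 0.1040, 0.1040, 0.1040, 0.1040, 0.0207, 0.0207, 0.0047]  mean=-0.1578  Neff=10.6864  idx=[0, 1, 2, 3, 4, 5, 5, 6, 7, 7, 8, 9, 10]
step 3: w=[0.0004, 0.0004, 0.0004, 0.0810, 0.0810, 0.0810, 0.0810, 0.0810, 0.0810, 0.0810, 0.0810, 0.0810, 0.2696]  mean=0.3493  Neff=7.5896  idx=[3, 4, 5, 6, 7, 8, 9, 10, 11, 12, 12, 12, 12]

resampled_idx = [3, 4, 5, 6, 7, 8, 9, 10, 11, 12, 12, 12, 12]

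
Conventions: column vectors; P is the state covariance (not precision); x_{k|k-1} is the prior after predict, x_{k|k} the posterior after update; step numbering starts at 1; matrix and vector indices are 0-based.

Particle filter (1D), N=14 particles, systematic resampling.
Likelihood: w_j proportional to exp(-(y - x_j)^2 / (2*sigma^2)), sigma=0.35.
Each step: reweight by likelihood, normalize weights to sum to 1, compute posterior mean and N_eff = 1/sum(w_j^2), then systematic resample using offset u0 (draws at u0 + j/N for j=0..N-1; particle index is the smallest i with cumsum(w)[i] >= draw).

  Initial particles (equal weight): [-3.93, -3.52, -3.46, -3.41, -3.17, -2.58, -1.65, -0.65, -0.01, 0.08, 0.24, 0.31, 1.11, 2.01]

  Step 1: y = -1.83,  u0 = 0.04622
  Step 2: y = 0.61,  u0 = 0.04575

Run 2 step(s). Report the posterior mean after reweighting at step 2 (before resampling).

post_mean = -1.6500

step 1: w=[0.0000, 0.0000, 0.0000, 0.0000, 0.0007, 0.1026, 0.8932, 0.0035, 0.0000, 0.0000, 0.0000, 0.0000, 0.0000, 0.0000]  mean=-1.7431  Neff=1.2372  idx=[5, 6, 6, 6, 6, 6, 6, 6, 6, 6, 6, 6, 6, 6]
step 2: w=[0.0000, 0.0769, 0.0769, 0.0769, 0.0769, 0.0769, 0.0769, 0.0769, 0.0769, 0.0769, 0.0769, 0.0769, 0.0769, 0.0769]  mean=-1.6500  Neff=13.0000  idx=[1, 2, 3, 4, 5, 6, 7, 8, 9, 9, 10, 11, 12, 13]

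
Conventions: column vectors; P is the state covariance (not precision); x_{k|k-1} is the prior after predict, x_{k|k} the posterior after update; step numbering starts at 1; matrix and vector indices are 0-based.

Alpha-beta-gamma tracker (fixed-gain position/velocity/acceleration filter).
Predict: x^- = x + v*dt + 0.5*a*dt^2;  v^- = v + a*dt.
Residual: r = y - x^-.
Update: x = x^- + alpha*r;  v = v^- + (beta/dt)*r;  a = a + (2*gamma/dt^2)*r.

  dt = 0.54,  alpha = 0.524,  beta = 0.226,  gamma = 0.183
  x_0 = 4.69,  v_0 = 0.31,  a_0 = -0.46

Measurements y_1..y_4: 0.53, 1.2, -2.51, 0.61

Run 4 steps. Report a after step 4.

a_post = 4.4230

step 1: x_pred=4.7903  r=-4.2603  x^+=2.5579  v^+=-1.7214  a^+=-5.8073
step 2: x_pred=0.7816  r=0.4184  x^+=1.0009  v^+=-4.6823  a^+=-5.2822
step 3: x_pred=-2.2977  r=-0.2123  x^+=-2.4090  v^+=-7.6235  a^+=-5.5487
step 4: x_pred=-7.3347  r=7.9447  x^+=-3.1717  v^+=-7.2948  a^+=4.4230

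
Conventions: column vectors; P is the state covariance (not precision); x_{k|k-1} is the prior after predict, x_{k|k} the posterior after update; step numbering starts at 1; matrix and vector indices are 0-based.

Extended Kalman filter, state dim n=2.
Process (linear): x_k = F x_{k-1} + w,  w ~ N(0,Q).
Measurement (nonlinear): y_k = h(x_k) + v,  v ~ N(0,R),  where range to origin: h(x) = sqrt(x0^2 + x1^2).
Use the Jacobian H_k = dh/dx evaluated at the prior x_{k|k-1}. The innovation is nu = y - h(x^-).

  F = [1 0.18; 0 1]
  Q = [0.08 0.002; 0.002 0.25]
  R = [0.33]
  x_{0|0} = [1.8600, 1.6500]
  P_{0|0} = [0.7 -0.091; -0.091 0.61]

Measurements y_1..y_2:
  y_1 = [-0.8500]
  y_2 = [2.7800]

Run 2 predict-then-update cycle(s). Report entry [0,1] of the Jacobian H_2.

H_jac[0,1] = -0.0844

step 1: x^-=[2.1570, 1.6500]  P^-=[0.7670 0.0208; 0.0208 0.8600]  H_jac=[0.7943 0.6076]  S=[1.1514]  K=[0.5401; 0.4682]  nu=[-3.5657]  x^+=[0.2313, -0.0193]  P^+=[0.4312 -0.2703; -0.2703 0.6077]
step 2: x^-=[0.2278, -0.0193]  P^-=[0.4335 -0.1589; -0.1589 0.8577]  H_jac=[0.9964 -0.0844]  S=[0.7933]  K=[0.5615; -0.2909]  nu=[2.5514]  x^+=[1.6603, -0.7615]  P^+=[0.1835 -0.0294; -0.0294 0.7905]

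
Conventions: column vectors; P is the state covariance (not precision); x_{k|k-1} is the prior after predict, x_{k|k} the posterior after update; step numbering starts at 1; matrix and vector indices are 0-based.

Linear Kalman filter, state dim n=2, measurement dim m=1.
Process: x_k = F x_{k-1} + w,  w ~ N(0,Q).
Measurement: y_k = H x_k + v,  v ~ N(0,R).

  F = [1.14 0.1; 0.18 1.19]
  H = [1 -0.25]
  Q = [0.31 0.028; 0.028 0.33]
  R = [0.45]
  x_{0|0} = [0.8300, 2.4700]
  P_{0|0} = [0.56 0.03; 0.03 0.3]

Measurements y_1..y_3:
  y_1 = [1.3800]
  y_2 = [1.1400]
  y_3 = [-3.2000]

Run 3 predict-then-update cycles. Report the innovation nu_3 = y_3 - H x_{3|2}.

step 1: x^-=[1.1932, 3.0887]  P^-=[1.0476 0.2198; 0.2198 0.7858]  S=[1.4368]  K=[0.6909; 0.0163]  nu=[0.9590]  x^+=[1.8557, 3.1043]  P^+=[0.3618 0.2037; 0.2037 0.7854]
step 2: x^-=[2.4260, 4.0282]  P^-=[0.8345 0.4757; 0.4757 1.5413]  S=[1.1430]  K=[0.6261; 0.0791]  nu=[-0.2789]  x^+=[2.2513, 4.0061]  P^+=[0.3865 0.4191; 0.4191 1.5341]
step 3: x^-=[2.9671, 5.1725]  P^-=[0.9232 0.8660; 0.8660 2.6945]  S=[1.1086]  K=[0.6375; 0.1735]  nu=[-4.8740]  x^+=[-0.1399, 4.3268]  P^+=[0.4727 0.7434; 0.7434 2.6611]

innov = [-4.8740]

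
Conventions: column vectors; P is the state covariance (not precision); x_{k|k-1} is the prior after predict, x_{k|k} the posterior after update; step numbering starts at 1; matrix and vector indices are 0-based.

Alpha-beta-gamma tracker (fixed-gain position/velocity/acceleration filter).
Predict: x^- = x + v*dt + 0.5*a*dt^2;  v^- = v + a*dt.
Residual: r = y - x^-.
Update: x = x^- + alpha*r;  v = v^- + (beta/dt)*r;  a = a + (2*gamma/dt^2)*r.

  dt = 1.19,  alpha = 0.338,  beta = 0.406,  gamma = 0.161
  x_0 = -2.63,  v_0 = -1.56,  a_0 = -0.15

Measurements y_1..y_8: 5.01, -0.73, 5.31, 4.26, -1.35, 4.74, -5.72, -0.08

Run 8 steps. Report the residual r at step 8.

step 1: x_pred=-4.5926  r=9.6026  x^+=-1.3469  v^+=1.5377  a^+=2.0335
step 2: x_pred=1.9227  r=-2.6527  x^+=1.0261  v^+=3.0525  a^+=1.4303
step 3: x_pred=5.6713  r=-0.3613  x^+=5.5492  v^+=4.6313  a^+=1.3481
step 4: x_pred=12.0150  r=-7.7550  x^+=9.3938  v^+=3.5898  a^+=-0.4152
step 5: x_pred=13.3716  r=-14.7216  x^+=8.3957  v^+=-1.9270  a^+=-3.7627
step 6: x_pred=3.4384  r=1.3016  x^+=3.8783  v^+=-5.9605  a^+=-3.4667
step 7: x_pred=-5.6693  r=-0.0507  x^+=-5.6864  v^+=-10.1032  a^+=-3.4783
step 8: x_pred=-20.1720  r=20.0920  x^+=-13.3809  v^+=-7.3874  a^+=1.0904

resid = 20.0920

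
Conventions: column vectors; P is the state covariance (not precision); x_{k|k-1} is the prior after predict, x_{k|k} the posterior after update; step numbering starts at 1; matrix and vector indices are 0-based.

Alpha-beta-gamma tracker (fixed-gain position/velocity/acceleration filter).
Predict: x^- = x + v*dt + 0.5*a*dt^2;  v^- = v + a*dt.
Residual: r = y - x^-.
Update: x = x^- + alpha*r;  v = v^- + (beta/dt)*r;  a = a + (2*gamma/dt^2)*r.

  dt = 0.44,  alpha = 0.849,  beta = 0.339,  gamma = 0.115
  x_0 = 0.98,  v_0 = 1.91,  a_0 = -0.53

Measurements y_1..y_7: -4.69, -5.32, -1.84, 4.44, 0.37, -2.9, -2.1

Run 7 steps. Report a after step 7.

a_post = -3.1209

step 1: x_pred=1.7691  r=-6.4591  x^+=-3.7147  v^+=-3.2996  a^+=-8.2035
step 2: x_pred=-5.9606  r=0.6406  x^+=-5.4167  v^+=-6.4156  a^+=-7.4424
step 3: x_pred=-8.9600  r=7.1200  x^+=-2.9151  v^+=-4.2046  a^+=1.0163
step 4: x_pred=-4.6668  r=9.1068  x^+=3.0649  v^+=3.2589  a^+=11.8353
step 5: x_pred=5.6444  r=-5.2744  x^+=1.1664  v^+=4.4027  a^+=5.5692
step 6: x_pred=3.6427  r=-6.5427  x^+=-1.9120  v^+=1.8123  a^+=-2.2037
step 7: x_pred=-1.3280  r=-0.7720  x^+=-1.9834  v^+=0.2478  a^+=-3.1209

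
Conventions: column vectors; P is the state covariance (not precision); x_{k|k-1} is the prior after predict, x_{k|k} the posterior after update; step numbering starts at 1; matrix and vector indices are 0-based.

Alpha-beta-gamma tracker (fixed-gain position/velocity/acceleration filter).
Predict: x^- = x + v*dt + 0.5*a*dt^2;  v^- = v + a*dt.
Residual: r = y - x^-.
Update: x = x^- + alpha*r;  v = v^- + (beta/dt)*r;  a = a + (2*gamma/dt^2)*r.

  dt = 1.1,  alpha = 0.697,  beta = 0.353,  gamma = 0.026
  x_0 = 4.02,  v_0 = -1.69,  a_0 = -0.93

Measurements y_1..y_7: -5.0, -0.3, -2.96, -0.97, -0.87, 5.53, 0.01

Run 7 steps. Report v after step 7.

v_post = 0.4265

step 1: x_pred=1.5983  r=-6.5983  x^+=-3.0007  v^+=-4.8305  a^+=-1.2136
step 2: x_pred=-9.0484  r=8.7484  x^+=-2.9508  v^+=-3.3579  a^+=-0.8376
step 3: x_pred=-7.1513  r=4.1913  x^+=-4.2300  v^+=-2.9343  a^+=-0.6575
step 4: x_pred=-7.8554  r=6.8854  x^+=-3.0563  v^+=-1.4479  a^+=-0.3616
step 5: x_pred=-4.8678  r=3.9978  x^+=-2.0813  v^+=-0.5627  a^+=-0.1898
step 6: x_pred=-2.8151  r=8.3451  x^+=3.0014  v^+=1.9065  a^+=0.1689
step 7: x_pred=5.2008  r=-5.1908  x^+=1.5828  v^+=0.4265  a^+=-0.0542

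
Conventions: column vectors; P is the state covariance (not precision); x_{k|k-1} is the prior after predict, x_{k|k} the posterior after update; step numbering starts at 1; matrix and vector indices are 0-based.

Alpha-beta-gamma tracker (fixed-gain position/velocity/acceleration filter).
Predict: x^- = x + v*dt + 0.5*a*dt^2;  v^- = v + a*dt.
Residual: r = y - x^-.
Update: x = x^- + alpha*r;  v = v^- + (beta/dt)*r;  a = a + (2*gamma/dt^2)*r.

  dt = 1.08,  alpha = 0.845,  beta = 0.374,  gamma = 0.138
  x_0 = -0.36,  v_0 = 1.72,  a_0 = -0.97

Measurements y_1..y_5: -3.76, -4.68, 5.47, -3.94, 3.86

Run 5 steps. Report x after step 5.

x_post = 2.6147

step 1: x_pred=0.9319  r=-4.6919  x^+=-3.0328  v^+=-0.9524  a^+=-2.0802
step 2: x_pred=-5.2745  r=0.5945  x^+=-4.7722  v^+=-2.9931  a^+=-1.9395
step 3: x_pred=-9.1359  r=14.6059  x^+=3.2061  v^+=-0.0299  a^+=1.5166
step 4: x_pred=4.0583  r=-7.9983  x^+=-2.7003  v^+=-1.1618  a^+=-0.3760
step 5: x_pred=-4.1743  r=8.0343  x^+=2.6147  v^+=1.2144  a^+=1.5251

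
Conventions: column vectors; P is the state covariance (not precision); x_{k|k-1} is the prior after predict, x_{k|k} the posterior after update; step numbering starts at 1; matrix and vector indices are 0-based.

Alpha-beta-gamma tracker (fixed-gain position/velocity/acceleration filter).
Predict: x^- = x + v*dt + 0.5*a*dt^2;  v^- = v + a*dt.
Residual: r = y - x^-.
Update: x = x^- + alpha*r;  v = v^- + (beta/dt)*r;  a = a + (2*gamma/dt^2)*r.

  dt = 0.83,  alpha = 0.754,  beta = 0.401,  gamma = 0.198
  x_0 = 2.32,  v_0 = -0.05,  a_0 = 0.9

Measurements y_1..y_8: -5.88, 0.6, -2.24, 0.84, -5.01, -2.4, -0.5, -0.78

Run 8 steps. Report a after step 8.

a_post = -0.1713

step 1: x_pred=2.5885  r=-8.4685  x^+=-3.7967  v^+=-3.3944  a^+=-3.9679
step 2: x_pred=-7.9809  r=8.5809  x^+=-1.5109  v^+=-2.5421  a^+=0.9646
step 3: x_pred=-3.2886  r=1.0486  x^+=-2.4980  v^+=-1.2349  a^+=1.5674
step 4: x_pred=-2.9830  r=3.8230  x^+=-0.1005  v^+=1.9130  a^+=3.7649
step 5: x_pred=2.7842  r=-7.7942  x^+=-3.0926  v^+=1.2723  a^+=-0.7154
step 6: x_pred=-2.2830  r=-0.1170  x^+=-2.3712  v^+=0.6220  a^+=-0.7826
step 7: x_pred=-2.1245  r=1.6245  x^+=-0.8996  v^+=0.7573  a^+=0.1512
step 8: x_pred=-0.2190  r=-0.5610  x^+=-0.6420  v^+=0.6117  a^+=-0.1713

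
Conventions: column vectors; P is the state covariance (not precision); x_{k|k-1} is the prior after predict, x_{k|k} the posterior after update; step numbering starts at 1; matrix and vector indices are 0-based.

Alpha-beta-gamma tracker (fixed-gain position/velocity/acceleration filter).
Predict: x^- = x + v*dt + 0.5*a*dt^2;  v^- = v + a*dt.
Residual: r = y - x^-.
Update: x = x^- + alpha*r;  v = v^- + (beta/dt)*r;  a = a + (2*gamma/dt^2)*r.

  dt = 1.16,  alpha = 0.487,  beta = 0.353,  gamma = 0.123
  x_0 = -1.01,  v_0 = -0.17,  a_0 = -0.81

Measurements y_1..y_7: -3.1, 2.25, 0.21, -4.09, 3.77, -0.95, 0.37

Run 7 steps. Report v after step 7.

step 1: x_pred=-1.7522  r=-1.3478  x^+=-2.4086  v^+=-1.5198  a^+=-1.0564
step 2: x_pred=-4.8822  r=7.1322  x^+=-1.4088  v^+=-0.5748  a^+=0.2475
step 3: x_pred=-1.9091  r=2.1191  x^+=-0.8771  v^+=0.3572  a^+=0.6349
step 4: x_pred=-0.0356  r=-4.0544  x^+=-2.0101  v^+=-0.1401  a^+=-0.1063
step 5: x_pred=-2.2442  r=6.0142  x^+=0.6847  v^+=1.5667  a^+=0.9932
step 6: x_pred=3.1703  r=-4.1203  x^+=1.1637  v^+=1.4649  a^+=0.2399
step 7: x_pred=3.0245  r=-2.6545  x^+=1.7317  v^+=0.9355  a^+=-0.2454

v_post = 0.9355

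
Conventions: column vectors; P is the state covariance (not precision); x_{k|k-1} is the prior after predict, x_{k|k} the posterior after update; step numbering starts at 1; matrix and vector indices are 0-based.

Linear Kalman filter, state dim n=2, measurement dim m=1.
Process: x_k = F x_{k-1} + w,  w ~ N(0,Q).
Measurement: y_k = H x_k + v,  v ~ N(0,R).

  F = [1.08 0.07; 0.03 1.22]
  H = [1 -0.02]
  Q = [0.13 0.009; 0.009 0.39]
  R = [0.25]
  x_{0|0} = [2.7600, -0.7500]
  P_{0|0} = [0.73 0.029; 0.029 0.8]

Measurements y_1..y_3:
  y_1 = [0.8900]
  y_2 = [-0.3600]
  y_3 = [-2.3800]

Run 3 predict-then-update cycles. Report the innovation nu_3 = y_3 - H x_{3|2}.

step 1: x^-=[2.9283, -0.8322]  P^-=[0.9898 0.1392; 0.1392 1.5835]  S=[1.2348]  K=[0.7993; 0.0871]  nu=[-2.0549]  x^+=[1.2858, -1.0112]  P^+=[0.2009 0.0533; 0.0533 1.5741]
step 2: x^-=[1.3179, -1.1951]  P^-=[0.3801 0.2202; 0.2202 2.7370]  S=[0.6224]  K=[0.6036; 0.2659]  nu=[-1.7018]  x^+=[0.2906, -1.6476]  P^+=[0.1533 0.1203; 0.1203 2.6930]
step 3: x^-=[0.1986, -2.0014]  P^-=[0.3402 0.4028; 0.4028 4.4072]  S=[0.5759]  K=[0.5768; 0.5463]  nu=[-2.6186]  x^+=[-1.3118, -3.4320]  P^+=[0.1486 0.2213; 0.2213 4.2353]

innov = [-2.6186]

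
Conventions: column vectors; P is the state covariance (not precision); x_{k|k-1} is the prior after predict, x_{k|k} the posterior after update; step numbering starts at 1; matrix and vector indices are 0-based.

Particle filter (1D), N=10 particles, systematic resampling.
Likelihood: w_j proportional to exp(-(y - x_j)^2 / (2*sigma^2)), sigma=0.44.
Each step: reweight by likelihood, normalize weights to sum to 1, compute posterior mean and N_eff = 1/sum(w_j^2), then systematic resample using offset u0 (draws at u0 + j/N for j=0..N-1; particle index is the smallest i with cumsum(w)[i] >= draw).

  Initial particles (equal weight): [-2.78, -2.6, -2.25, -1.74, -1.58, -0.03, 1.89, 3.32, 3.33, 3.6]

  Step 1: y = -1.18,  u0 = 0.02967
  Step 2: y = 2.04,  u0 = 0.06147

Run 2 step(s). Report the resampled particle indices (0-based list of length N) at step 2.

resampled_idx = [4, 4, 5, 6, 6, 7, 7, 8, 9, 9]

step 1: w=[0.0011, 0.0046, 0.0434, 0.3713, 0.5522, 0.0274, 0.0000, 0.0000, 0.0000, 0.0000]  mean=-1.6320  Neff=2.2451  idx=[2, 3, 3, 3, 4, 4, 4, 4, 4, 4]
step 2: w=[0.0000, 0.0077, 0.0077, 0.0077, 0.1628, 0.1628, 0.1628, 0.1628, 0.1628, 0.1628]  mean=-1.5837  Neff=6.2783  idx=[4, 4, 5, 6, 6, 7, 7, 8, 9, 9]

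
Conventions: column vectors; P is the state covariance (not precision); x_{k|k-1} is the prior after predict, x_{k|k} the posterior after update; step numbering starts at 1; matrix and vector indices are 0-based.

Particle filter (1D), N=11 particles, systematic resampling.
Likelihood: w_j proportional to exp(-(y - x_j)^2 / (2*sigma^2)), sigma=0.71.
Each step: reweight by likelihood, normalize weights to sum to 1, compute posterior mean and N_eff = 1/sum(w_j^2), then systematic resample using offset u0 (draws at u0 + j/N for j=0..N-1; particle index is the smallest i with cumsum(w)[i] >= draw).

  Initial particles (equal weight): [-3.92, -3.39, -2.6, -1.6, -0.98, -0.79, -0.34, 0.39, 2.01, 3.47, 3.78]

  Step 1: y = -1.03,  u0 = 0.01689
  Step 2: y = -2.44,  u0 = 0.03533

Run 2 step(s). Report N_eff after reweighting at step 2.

N_eff = 4.3553

step 1: w=[0.0001, 0.0011, 0.0247, 0.2060, 0.2837, 0.2686, 0.1773, 0.0385, 0.0000, 0.0000, 0.0000]  mean=-0.9333  Neff=4.3747  idx=[2, 3, 3, 4, 4, 4, 5, 5, 5, 6, 6]
step 2: w=[0.3813, 0.1942, 0.1942, 0.0472, 0.0472, 0.0472, 0.0263, 0.0263, 0.0263, 0.0049, 0.0049]  mean=-1.8172  Neff=4.3553  idx=[0, 0, 0, 0, 1, 1, 2, 2, 2, 4, 7]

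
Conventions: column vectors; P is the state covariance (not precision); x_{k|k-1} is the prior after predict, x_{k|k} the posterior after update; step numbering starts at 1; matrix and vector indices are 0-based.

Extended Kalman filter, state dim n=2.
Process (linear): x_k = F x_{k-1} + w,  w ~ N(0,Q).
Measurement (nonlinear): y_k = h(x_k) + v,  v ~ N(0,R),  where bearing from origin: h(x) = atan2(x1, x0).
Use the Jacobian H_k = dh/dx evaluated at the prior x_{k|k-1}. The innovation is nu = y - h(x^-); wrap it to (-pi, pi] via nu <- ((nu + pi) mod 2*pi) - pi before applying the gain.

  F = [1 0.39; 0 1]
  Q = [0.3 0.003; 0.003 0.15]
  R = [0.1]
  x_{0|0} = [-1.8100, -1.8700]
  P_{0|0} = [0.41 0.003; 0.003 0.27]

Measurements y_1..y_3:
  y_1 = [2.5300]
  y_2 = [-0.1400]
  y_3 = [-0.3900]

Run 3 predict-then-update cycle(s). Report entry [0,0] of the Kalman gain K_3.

step 1: x^-=[-2.5393, -1.8700]  P^-=[0.7534 0.1113; 0.1113 0.4200]  H_jac=[0.1880 -0.2553]  S=[0.1433]  K=[0.7901; -0.6022]  nu=[-1.2463]  x^+=[-3.5240, -1.1195]  P^+=[0.6639 0.1795; 0.1795 0.3680]
step 2: x^-=[-3.9606, -1.1195]  P^-=[1.1599 0.3260; 0.3260 0.5180]  H_jac=[0.0661 -0.2338]  S=[0.1233]  K=[0.0035; -0.8075]  nu=[2.7261]  x^+=[-3.9512, -3.3208]  P^+=[1.1599 0.3264; 0.3264 0.4376]
step 3: x^-=[-5.2463, -3.3208]  P^-=[1.7810 0.5000; 0.5000 0.5876]  H_jac=[0.0861 -0.1361]  S=[0.1124]  K=[0.7597; -0.3283]  nu=[2.1873]  x^+=[-3.5847, -4.0389]  P^+=[1.7162 0.5281; 0.5281 0.5755]

K[0,0] = 0.7597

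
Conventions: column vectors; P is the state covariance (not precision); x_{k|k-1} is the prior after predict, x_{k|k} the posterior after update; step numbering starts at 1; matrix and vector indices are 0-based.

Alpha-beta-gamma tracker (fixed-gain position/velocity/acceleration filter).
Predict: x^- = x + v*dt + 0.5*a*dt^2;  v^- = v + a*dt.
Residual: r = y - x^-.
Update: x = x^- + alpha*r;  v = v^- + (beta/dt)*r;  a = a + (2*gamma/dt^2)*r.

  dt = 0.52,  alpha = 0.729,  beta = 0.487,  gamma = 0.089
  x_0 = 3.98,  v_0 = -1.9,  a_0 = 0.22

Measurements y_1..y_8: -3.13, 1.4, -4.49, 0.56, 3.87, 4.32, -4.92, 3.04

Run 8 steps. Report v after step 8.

v_post = -0.2460

step 1: x_pred=3.0217  r=-6.1517  x^+=-1.4629  v^+=-7.5469  a^+=-3.8296
step 2: x_pred=-5.9050  r=7.3050  x^+=-0.5797  v^+=-2.6969  a^+=0.9792
step 3: x_pred=-1.8497  r=-2.6403  x^+=-3.7745  v^+=-4.6605  a^+=-0.7589
step 4: x_pred=-6.3005  r=6.8605  x^+=-1.2992  v^+=1.3700  a^+=3.7573
step 5: x_pred=-0.0788  r=3.9488  x^+=2.7999  v^+=7.0220  a^+=6.3567
step 6: x_pred=7.3108  r=-2.9908  x^+=5.1305  v^+=7.5266  a^+=4.3879
step 7: x_pred=9.6375  r=-14.5575  x^+=-0.9749  v^+=-3.8254  a^+=-5.1951
step 8: x_pred=-3.6665  r=6.7065  x^+=1.2225  v^+=-0.2460  a^+=-0.7803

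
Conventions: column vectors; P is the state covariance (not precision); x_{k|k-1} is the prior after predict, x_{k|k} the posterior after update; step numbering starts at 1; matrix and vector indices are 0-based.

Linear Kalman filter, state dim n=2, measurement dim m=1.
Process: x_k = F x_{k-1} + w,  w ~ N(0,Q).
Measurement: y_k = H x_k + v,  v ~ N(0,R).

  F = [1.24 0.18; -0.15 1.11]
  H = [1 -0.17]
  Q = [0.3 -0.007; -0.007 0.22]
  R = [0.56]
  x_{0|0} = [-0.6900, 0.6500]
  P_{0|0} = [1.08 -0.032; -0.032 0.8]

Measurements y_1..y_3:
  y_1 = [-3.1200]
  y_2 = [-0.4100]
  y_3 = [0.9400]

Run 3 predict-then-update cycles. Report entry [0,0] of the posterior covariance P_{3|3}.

P_post[0,0] = 0.4522

step 1: x^-=[-0.7386, 0.8250]  P^-=[1.9722 -0.0912; -0.0912 1.2406]  S=[2.5991]  K=[0.7648; -0.1162]  nu=[-2.2412]  x^+=[-2.4526, 1.0855]  P^+=[0.4521 0.1398; 0.1398 1.2055]
step 2: x^-=[-2.8458, 1.5728]  P^-=[1.0966 0.3385; 0.3385 1.6689]  S=[1.5897]  K=[0.6536; 0.0345]  nu=[2.7032]  x^+=[-1.0790, 1.6659]  P^+=[0.4175 0.3027; 0.3027 1.6670]
step 3: x^-=[-1.0381, 2.0110]  P^-=[1.1310 0.6569; 0.6569 2.1825]  S=[1.5308]  K=[0.6659; 0.1867]  nu=[2.3200]  x^+=[0.5068, 2.4443]  P^+=[0.4522 0.4665; 0.4665 2.1292]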